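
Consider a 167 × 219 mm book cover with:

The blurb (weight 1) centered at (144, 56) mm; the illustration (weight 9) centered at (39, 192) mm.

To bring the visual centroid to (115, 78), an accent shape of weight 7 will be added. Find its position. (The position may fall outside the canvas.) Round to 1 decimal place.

With the accent shape, Σw becomes 1 + 9 + 7 = 17.
x: target moment 17×115 = 1955; current 1·144 + 9·39 = 495; the accent shape supplies 1460, so x = 1460/7 ≈ 208.57.
y: target moment 17×78 = 1326; current 1·56 + 9·192 = 1784; the accent shape supplies -458, so y = -458/7 ≈ -65.43.

(208.6, -65.4)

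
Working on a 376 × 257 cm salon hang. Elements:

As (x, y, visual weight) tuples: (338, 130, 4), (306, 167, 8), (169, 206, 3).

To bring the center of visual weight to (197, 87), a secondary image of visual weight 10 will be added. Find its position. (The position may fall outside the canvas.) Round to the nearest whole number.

After adding the secondary image, total weight = 4 + 8 + 3 + 10 = 25.
x: need Σw·x = 25·197 = 4925. Existing = 4·338 + 8·306 + 3·169 = 4307. Remainder 618 / 10 ≈ 61.80.
y: need Σw·y = 25·87 = 2175. Existing = 4·130 + 8·167 + 3·206 = 2474. Remainder -299 / 10 ≈ -29.90.

(62, -30)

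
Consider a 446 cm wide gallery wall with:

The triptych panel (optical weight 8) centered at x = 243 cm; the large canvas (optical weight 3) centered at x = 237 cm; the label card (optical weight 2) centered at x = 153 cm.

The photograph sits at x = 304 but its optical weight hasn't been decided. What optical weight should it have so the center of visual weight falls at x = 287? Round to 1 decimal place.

Existing Σw = 13 (8 + 3 + 2); existing moment 8·243 + 3·237 + 2·153 = 2961.
For the centroid to hit 287: (2961 + w·304) / (13 + w) = 287.
Rearranging, w·(304 − 287) = 287·13 − 2961 = 770, so w ≈ 770/17 = 45.29.

w ≈ 45.3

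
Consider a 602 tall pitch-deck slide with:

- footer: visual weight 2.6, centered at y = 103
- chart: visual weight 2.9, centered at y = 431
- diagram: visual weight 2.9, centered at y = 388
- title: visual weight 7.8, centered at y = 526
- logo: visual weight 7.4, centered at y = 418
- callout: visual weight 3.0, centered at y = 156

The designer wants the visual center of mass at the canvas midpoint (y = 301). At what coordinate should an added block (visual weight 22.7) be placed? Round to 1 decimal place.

y ≈ 199.7

New total weight: (2.6 + 2.9 + 2.9 + 7.8 + 7.4 + 3.0) + 22.7 = 49.3.
Along y: (10306.9 + 22.7·y) / 49.3 = 301 (existing moment 2.6·103 + 2.9·431 + 2.9·388 + 7.8·526 + 7.4·418 + 3.0·156 = 10306.9) ⇒ y = (14839.3 − 10306.9) / 22.7 ≈ 199.67.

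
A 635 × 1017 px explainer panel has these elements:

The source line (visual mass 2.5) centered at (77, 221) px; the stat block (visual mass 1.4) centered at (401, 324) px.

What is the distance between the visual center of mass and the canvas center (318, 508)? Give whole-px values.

Weights sum to 2.5 + 1.4 = 3.9.
x: (2.5·77 + 1.4·401) / 3.9 = 753.9 / 3.9 ≈ 193.31
y: (2.5·221 + 1.4·324) / 3.9 = 1006.1 / 3.9 ≈ 257.97
Relative to (318, 508): Δ = (-124.69, -250.03); |Δ| = √(-124.69² + -250.03²) ≈ 279.39.

≈ 279 px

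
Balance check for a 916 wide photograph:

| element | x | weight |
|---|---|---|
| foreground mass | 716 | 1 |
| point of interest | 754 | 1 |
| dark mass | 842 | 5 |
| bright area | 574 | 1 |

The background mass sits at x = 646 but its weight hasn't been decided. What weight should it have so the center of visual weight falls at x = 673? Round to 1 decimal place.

w ≈ 32.2

Known weights sum to 1 + 1 + 5 + 1 = 8; their moment is 1·716 + 1·754 + 5·842 + 1·574 = 6254.
Set Σw·x/Σw = 673: (6254 + 646w) = 673·(8 + w).
Rearranging, w·(646 − 673) = 673·8 − 6254 = -870, so w ≈ -870/-27 = 32.22.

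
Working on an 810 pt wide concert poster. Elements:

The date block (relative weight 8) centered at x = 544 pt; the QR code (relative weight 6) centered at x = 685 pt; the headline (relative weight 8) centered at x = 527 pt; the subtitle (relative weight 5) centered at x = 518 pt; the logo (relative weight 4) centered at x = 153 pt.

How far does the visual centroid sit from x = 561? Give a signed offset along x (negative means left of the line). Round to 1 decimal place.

≈ -48.7 pt

Total weight = 8 + 6 + 8 + 5 + 4 = 31.
x-moment: 8·544 + 6·685 + 8·527 + 5·518 + 4·153 = 15880; centroid 15880/31 ≈ 512.26.
Difference: 512.26 − 561 ≈ -48.74.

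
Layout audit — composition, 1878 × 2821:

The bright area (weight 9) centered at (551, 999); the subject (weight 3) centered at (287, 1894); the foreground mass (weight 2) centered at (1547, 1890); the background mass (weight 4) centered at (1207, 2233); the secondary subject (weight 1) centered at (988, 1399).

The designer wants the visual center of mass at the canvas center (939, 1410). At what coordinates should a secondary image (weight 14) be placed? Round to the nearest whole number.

With the secondary image, Σw becomes 9 + 3 + 2 + 4 + 1 + 14 = 33.
Along x: (14730 + 14·x) / 33 = 939 (existing moment 9·551 + 3·287 + 2·1547 + 4·1207 + 1·988 = 14730) ⇒ x = (30987 − 14730) / 14 ≈ 1161.21.
Along y: (28784 + 14·y) / 33 = 1410 (existing moment 9·999 + 3·1894 + 2·1890 + 4·2233 + 1·1399 = 28784) ⇒ y = (46530 − 28784) / 14 ≈ 1267.57.

(1161, 1268)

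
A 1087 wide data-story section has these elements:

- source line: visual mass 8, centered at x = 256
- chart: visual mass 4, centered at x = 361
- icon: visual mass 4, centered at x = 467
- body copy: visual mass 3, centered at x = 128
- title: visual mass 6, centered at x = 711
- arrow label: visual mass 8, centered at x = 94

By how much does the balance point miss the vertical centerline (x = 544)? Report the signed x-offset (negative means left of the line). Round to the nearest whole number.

Weights sum to 8 + 4 + 4 + 3 + 6 + 8 = 33.
x: (8·256 + 4·361 + 4·467 + 3·128 + 6·711 + 8·94) / 33 = 10762 / 33 ≈ 326.12
Against x = 544, that's 326.12 − 544 = -217.88.

≈ -218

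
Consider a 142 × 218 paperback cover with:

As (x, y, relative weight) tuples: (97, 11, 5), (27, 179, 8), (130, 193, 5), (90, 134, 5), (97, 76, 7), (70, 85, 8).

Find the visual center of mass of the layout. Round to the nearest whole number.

Weights sum to 5 + 8 + 5 + 5 + 7 + 8 = 38.
Σw·x = 3040; x̄ = 3040/38 ≈ 80.00.
Σw·y = 4334; ȳ = 4334/38 ≈ 114.05.

(80, 114)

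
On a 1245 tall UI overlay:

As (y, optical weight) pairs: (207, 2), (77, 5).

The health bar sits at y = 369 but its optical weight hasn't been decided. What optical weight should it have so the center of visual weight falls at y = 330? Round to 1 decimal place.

Fixed elements: Σw = 2 + 5 = 7, Σw·y = 2·207 + 5·77 = 799.
Set Σw·y/Σw = 330: (799 + 369w) = 330·(7 + w).
Rearranging, w·(369 − 330) = 330·7 − 799 = 1511, so w ≈ 1511/39 = 38.74.

w ≈ 38.7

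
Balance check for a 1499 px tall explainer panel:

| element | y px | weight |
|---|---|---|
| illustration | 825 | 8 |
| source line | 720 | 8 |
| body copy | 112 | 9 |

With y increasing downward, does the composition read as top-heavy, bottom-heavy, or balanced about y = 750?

Weights sum to 8 + 8 + 9 = 25.
y: (8·825 + 8·720 + 9·112) / 25 = 13368 / 25 ≈ 534.72
Since 534.7 is above (smaller y than) 750, the composition reads top-heavy.

top-heavy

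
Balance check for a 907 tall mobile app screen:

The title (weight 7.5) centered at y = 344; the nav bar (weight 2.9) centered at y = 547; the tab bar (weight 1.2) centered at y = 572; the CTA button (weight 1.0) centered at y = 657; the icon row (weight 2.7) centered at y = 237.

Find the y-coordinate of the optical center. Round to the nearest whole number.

Σw = 7.5 + 2.9 + 1.2 + 1.0 + 2.7 = 15.3.
y: (7.5·344 + 2.9·547 + 1.2·572 + 1.0·657 + 2.7·237) / 15.3 = 6149.6 / 15.3 ≈ 401.93

y ≈ 402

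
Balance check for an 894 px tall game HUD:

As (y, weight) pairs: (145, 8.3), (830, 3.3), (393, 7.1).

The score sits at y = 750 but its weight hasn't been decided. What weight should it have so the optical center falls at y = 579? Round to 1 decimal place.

w ≈ 23.9

Known weights sum to 8.3 + 3.3 + 7.1 = 18.7; their moment is 8.3·145 + 3.3·830 + 7.1·393 = 6732.8.
Set Σw·y/Σw = 579: (6732.8 + 750w) = 579·(18.7 + w).
Solving: w = (579·18.7 − 6732.8) / (750 − 579) = 4094.5 / 171 ≈ 23.94.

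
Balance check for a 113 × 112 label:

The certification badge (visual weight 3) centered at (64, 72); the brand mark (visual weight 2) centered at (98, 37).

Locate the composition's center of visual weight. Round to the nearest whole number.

(78, 58)

Total weight = 3 + 2 = 5.
x: (3·64 + 2·98) / 5 = 388 / 5 ≈ 77.60
y: (3·72 + 2·37) / 5 = 290 / 5 ≈ 58.00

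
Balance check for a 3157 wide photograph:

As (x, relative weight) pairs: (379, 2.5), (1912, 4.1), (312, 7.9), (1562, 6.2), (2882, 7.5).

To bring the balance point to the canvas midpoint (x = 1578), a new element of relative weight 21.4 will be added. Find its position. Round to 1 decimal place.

After adding the new element, total weight = 2.5 + 4.1 + 7.9 + 6.2 + 7.5 + 21.4 = 49.6.
x: target moment 49.6×1578 = 78268.8; current 2.5·379 + 4.1·1912 + 7.9·312 + 6.2·1562 + 7.5·2882 = 42550.9; the new element supplies 35717.9, so x = 35717.9/21.4 ≈ 1669.06.

x ≈ 1669.1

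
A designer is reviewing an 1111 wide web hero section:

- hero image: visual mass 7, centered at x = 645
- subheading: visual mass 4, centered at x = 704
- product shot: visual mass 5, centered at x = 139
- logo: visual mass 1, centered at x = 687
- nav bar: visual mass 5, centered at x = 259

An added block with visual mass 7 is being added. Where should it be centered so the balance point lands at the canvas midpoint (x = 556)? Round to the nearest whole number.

x ≈ 874

After adding the added block, total weight = 7 + 4 + 5 + 1 + 5 + 7 = 29.
Along x: (10008 + 7·x) / 29 = 556 (existing moment 7·645 + 4·704 + 5·139 + 1·687 + 5·259 = 10008) ⇒ x = (16124 − 10008) / 7 ≈ 873.71.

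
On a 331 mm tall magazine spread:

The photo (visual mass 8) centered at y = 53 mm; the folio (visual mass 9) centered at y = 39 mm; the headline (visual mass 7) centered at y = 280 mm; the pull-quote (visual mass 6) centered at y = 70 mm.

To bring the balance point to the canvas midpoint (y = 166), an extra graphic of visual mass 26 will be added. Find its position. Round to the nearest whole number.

y ≈ 236

New total weight: (8 + 9 + 7 + 6) + 26 = 56.
Along y: (3155 + 26·y) / 56 = 166 (existing moment 8·53 + 9·39 + 7·280 + 6·70 = 3155) ⇒ y = (9296 − 3155) / 26 ≈ 236.19.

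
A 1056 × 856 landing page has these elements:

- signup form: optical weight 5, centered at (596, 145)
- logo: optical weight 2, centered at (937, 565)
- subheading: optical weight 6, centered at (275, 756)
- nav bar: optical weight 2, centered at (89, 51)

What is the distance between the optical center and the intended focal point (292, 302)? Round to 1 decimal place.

Total weight = 5 + 2 + 6 + 2 = 15.
x-moment: 5·596 + 2·937 + 6·275 + 2·89 = 6682; centroid 6682/15 ≈ 445.47.
y-moment: 5·145 + 2·565 + 6·756 + 2·51 = 6493; centroid 6493/15 ≈ 432.87.
Relative to (292, 302): Δ = (153.47, 130.87); |Δ| = √(153.47² + 130.87²) ≈ 201.69.

≈ 201.7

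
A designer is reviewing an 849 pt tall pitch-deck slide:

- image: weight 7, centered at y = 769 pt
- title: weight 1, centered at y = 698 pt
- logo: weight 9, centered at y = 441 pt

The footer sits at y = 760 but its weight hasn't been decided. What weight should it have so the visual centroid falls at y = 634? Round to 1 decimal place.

w ≈ 5.8

Fixed elements: Σw = 7 + 1 + 9 = 17, Σw·y = 7·769 + 1·698 + 9·441 = 10050.
For the centroid to hit 634: (10050 + w·760) / (17 + w) = 634.
Solving: w = (634·17 − 10050) / (760 − 634) = 728 / 126 ≈ 5.78.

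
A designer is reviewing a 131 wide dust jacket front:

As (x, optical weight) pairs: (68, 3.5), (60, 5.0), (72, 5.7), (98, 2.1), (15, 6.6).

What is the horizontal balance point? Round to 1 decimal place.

Total weight = 3.5 + 5.0 + 5.7 + 2.1 + 6.6 = 22.9.
Σw·x = 3.5·68 + 5.0·60 + 5.7·72 + 2.1·98 + 6.6·15 = 1253.2, so x̄ = 1253.2/22.9 ≈ 54.72.

x ≈ 54.7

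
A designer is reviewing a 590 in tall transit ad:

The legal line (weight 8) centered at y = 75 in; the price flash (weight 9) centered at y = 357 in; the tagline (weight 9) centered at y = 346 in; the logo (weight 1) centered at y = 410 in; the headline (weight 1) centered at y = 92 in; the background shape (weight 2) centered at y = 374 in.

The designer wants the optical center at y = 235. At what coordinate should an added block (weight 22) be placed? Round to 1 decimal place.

With the added block, Σw becomes 8 + 9 + 9 + 1 + 1 + 2 + 22 = 52.
y: need Σw·y = 52·235 = 12220. Existing = 8·75 + 9·357 + 9·346 + 1·410 + 1·92 + 2·374 = 8177. Remainder 4043 / 22 ≈ 183.77.

y ≈ 183.8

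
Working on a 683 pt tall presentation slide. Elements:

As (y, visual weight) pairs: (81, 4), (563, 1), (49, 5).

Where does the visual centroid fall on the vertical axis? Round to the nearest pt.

y ≈ 113

Weights sum to 4 + 1 + 5 = 10.
y-moment: 4·81 + 1·563 + 5·49 = 1132; centroid 1132/10 ≈ 113.20.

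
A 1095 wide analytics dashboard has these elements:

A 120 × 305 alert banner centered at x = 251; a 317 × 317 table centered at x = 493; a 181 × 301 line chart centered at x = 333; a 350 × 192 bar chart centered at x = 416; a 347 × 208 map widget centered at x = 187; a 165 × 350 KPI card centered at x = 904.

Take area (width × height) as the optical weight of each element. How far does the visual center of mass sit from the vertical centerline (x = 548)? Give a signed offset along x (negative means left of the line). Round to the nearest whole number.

Areas → weights: alert banner 120·305 = 36600, table 317·317 = 100489, line chart 181·301 = 54481, bar chart 350·192 = 67200, map widget 347·208 = 72176, KPI card 165·350 = 57750; Σw = 388696.
x: moment 170527962 / weight 388696 ≈ 438.72
Against x = 548, that's 438.72 − 548 = -109.28.

≈ -109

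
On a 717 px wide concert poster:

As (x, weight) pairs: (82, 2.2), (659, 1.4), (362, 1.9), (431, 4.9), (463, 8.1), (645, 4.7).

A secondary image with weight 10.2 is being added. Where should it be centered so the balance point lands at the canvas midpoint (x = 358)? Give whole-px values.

New total weight: (2.2 + 1.4 + 1.9 + 4.9 + 8.1 + 4.7) + 10.2 = 33.4.
Along x: (10684.5 + 10.2·x) / 33.4 = 358 (existing moment 2.2·82 + 1.4·659 + 1.9·362 + 4.9·431 + 8.1·463 + 4.7·645 = 10684.5) ⇒ x = (11957.2 − 10684.5) / 10.2 ≈ 124.77.

x ≈ 125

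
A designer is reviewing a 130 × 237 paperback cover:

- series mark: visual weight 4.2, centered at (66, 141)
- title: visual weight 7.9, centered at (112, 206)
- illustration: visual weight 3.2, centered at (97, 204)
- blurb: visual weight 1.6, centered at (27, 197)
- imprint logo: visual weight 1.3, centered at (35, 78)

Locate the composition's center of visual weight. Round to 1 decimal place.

Σw = 4.2 + 7.9 + 3.2 + 1.6 + 1.3 = 18.2.
Σw·x = 4.2·66 + 7.9·112 + 3.2·97 + 1.6·27 + 1.3·35 = 1561.1, so x̄ = 1561.1/18.2 ≈ 85.77.
Σw·y = 4.2·141 + 7.9·206 + 3.2·204 + 1.6·197 + 1.3·78 = 3289.0, so ȳ = 3289.0/18.2 ≈ 180.71.

(85.8, 180.7)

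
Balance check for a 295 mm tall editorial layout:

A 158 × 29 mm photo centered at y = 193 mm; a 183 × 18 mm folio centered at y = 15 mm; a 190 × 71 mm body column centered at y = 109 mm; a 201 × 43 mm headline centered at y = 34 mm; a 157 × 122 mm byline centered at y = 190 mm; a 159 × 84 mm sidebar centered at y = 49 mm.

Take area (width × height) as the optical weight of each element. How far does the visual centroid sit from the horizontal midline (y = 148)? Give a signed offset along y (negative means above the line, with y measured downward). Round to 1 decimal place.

≈ -36.2 mm

Taking area as weight: photo 158·29 = 4582, folio 183·18 = 3294, body column 190·71 = 13490, headline 201·43 = 8643, byline 157·122 = 19154, sidebar 159·84 = 13356. Sum 62519.
Σw·y = 6991712; ȳ = 6991712/62519 ≈ 111.83.
Difference: 111.83 − 148 ≈ -36.17.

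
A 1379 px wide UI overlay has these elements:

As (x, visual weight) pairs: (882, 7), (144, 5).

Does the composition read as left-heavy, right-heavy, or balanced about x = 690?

left-heavy

Total weight = 7 + 5 = 12.
Σw·x = 7·882 + 5·144 = 6894, so x̄ = 6894/12 ≈ 574.50.
574.5 vs midline 690 → left-heavy.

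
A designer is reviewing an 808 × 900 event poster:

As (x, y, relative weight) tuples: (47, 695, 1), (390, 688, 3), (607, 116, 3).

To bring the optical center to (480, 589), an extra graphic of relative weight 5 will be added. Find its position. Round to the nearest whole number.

(544, 792)

With the extra graphic, Σw becomes 1 + 3 + 3 + 5 = 12.
Along x: (3038 + 5·x) / 12 = 480 (existing moment 1·47 + 3·390 + 3·607 = 3038) ⇒ x = (5760 − 3038) / 5 ≈ 544.40.
Along y: (3107 + 5·y) / 12 = 589 (existing moment 1·695 + 3·688 + 3·116 = 3107) ⇒ y = (7068 − 3107) / 5 ≈ 792.20.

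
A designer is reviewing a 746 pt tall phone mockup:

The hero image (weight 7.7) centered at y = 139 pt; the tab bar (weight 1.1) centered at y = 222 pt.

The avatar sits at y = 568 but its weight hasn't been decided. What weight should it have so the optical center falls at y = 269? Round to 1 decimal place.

Fixed elements: Σw = 7.7 + 1.1 = 8.8, Σw·y = 7.7·139 + 1.1·222 = 1314.5.
Balance at y = 269 requires (1314.5 + w·568) / (8.8 + w) = 269.
So w = (269·8.8 − 1314.5)/(568 − 269) = 1052.7/299 ≈ 3.52.

w ≈ 3.5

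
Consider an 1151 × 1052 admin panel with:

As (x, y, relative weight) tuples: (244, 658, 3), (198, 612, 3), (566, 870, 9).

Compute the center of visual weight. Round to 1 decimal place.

(428.0, 776.0)

Σw = 3 + 3 + 9 = 15.
Σw·x = 3·244 + 3·198 + 9·566 = 6420, so x̄ = 6420/15 ≈ 428.00.
Σw·y = 3·658 + 3·612 + 9·870 = 11640, so ȳ = 11640/15 ≈ 776.00.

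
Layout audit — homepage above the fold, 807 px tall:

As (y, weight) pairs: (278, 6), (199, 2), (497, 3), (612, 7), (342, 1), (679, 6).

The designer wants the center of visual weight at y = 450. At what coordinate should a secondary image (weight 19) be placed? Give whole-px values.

y ≈ 397

After adding the secondary image, total weight = 6 + 2 + 3 + 7 + 1 + 6 + 19 = 44.
Along y: (12257 + 19·y) / 44 = 450 (existing moment 6·278 + 2·199 + 3·497 + 7·612 + 1·342 + 6·679 = 12257) ⇒ y = (19800 − 12257) / 19 ≈ 397.00.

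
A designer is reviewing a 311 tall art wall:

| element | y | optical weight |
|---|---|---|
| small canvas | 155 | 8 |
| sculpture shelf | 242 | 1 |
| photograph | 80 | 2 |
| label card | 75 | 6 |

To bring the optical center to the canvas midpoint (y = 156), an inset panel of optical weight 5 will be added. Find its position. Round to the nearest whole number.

y ≈ 268

New total weight: (8 + 1 + 2 + 6) + 5 = 22.
y: need Σw·y = 22·156 = 3432. Existing = 8·155 + 1·242 + 2·80 + 6·75 = 2092. Remainder 1340 / 5 ≈ 268.00.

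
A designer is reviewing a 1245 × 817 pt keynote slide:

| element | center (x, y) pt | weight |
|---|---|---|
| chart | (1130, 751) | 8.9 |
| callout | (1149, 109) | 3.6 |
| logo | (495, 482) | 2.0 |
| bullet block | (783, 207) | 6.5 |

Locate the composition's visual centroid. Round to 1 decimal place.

Weights sum to 8.9 + 3.6 + 2.0 + 6.5 = 21.0.
x-moment: 8.9·1130 + 3.6·1149 + 2.0·495 + 6.5·783 = 20272.9; centroid 20272.9/21.0 ≈ 965.38.
y-moment: 8.9·751 + 3.6·109 + 2.0·482 + 6.5·207 = 9385.8; centroid 9385.8/21.0 ≈ 446.94.

(965.4, 446.9)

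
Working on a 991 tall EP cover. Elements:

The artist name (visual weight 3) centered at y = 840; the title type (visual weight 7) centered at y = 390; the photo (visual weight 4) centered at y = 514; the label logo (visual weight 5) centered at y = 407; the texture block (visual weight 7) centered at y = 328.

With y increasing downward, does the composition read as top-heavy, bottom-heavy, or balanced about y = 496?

Weights sum to 3 + 7 + 4 + 5 + 7 = 26.
y-moment: 3·840 + 7·390 + 4·514 + 5·407 + 7·328 = 11637; centroid 11637/26 ≈ 447.58.
447.6 vs midline 496 → top-heavy.

top-heavy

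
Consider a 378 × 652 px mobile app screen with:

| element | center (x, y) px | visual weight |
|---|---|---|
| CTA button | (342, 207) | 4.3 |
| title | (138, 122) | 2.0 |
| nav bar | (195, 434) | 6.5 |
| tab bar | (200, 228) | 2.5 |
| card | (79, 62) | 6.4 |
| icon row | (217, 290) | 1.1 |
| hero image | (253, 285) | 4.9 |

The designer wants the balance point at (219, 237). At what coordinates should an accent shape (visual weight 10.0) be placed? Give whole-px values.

(276, 230)

New total weight: (4.3 + 2.0 + 6.5 + 2.5 + 6.4 + 1.1 + 4.9) + 10.0 = 37.7.
x: target moment 37.7×219 = 8256.3; current 4.3·342 + 2.0·138 + 6.5·195 + 2.5·200 + 6.4·79 + 1.1·217 + 4.9·253 = 5498.1; the accent shape supplies 2758.2, so x = 2758.2/10.0 ≈ 275.82.
y: target moment 37.7×237 = 8934.9; current 4.3·207 + 2.0·122 + 6.5·434 + 2.5·228 + 6.4·62 + 1.1·290 + 4.9·285 = 6637.4; the accent shape supplies 2297.5, so y = 2297.5/10.0 ≈ 229.75.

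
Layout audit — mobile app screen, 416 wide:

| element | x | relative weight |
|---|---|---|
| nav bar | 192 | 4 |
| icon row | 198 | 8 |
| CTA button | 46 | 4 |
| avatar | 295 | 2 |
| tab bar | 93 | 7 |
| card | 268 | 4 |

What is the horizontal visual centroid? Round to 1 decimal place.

x ≈ 167.2

Σw = 4 + 8 + 4 + 2 + 7 + 4 = 29.
x: (4·192 + 8·198 + 4·46 + 2·295 + 7·93 + 4·268) / 29 = 4849 / 29 ≈ 167.21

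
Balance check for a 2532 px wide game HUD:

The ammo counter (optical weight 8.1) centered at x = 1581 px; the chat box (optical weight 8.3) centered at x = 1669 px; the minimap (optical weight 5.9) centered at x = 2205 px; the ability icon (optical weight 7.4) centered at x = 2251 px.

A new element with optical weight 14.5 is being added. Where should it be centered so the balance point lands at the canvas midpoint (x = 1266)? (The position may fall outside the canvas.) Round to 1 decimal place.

x ≈ -25.4

With the new element, Σw becomes 8.1 + 8.3 + 5.9 + 7.4 + 14.5 = 44.2.
Along x: (56325.7 + 14.5·x) / 44.2 = 1266 (existing moment 8.1·1581 + 8.3·1669 + 5.9·2205 + 7.4·2251 = 56325.7) ⇒ x = (55957.2 − 56325.7) / 14.5 ≈ -25.41.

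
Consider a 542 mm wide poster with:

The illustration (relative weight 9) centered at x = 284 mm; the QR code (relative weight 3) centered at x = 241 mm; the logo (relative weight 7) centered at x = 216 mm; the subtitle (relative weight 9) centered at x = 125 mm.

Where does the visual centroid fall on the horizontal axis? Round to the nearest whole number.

Weights sum to 9 + 3 + 7 + 9 = 28.
x: (9·284 + 3·241 + 7·216 + 9·125) / 28 = 5916 / 28 ≈ 211.29

x ≈ 211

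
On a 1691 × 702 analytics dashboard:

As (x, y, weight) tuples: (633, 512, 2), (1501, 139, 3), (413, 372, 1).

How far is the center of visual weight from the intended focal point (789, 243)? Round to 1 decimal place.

≈ 248.5

Total weight = 2 + 3 + 1 = 6.
x-moment: 2·633 + 3·1501 + 1·413 = 6182; centroid 6182/6 ≈ 1030.33.
y-moment: 2·512 + 3·139 + 1·372 = 1813; centroid 1813/6 ≈ 302.17.
From (789, 243): dx = 241.33, dy = 59.17, so the distance is √(dx²+dy²) ≈ 248.48.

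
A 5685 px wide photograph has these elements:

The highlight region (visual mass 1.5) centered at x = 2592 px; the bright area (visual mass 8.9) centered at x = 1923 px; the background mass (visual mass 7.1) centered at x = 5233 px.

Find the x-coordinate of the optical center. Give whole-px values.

x ≈ 3323

Σw = 1.5 + 8.9 + 7.1 = 17.5.
x-moment: 1.5·2592 + 8.9·1923 + 7.1·5233 = 58157.0; centroid 58157.0/17.5 ≈ 3323.26.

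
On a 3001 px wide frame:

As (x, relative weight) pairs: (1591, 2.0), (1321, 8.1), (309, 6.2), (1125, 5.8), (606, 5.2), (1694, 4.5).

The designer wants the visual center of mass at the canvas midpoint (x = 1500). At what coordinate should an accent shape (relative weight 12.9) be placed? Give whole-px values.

New total weight: (2.0 + 8.1 + 6.2 + 5.8 + 5.2 + 4.5) + 12.9 = 44.7.
Along x: (33097.1 + 12.9·x) / 44.7 = 1500 (existing moment 2.0·1591 + 8.1·1321 + 6.2·309 + 5.8·1125 + 5.2·606 + 4.5·1694 = 33097.1) ⇒ x = (67050.0 − 33097.1) / 12.9 ≈ 2632.01.

x ≈ 2632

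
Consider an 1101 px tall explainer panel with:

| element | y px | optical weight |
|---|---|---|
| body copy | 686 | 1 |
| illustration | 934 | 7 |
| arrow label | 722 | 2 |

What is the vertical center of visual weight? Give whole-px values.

y ≈ 867

Σw = 1 + 7 + 2 = 10.
y: (1·686 + 7·934 + 2·722) / 10 = 8668 / 10 ≈ 866.80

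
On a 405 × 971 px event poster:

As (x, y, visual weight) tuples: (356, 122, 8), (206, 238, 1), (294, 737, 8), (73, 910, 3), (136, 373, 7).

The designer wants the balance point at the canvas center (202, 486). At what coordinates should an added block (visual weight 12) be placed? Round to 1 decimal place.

New total weight: (8 + 1 + 8 + 3 + 7) + 12 = 39.
x: need Σw·x = 39·202 = 7878. Existing = 8·356 + 1·206 + 8·294 + 3·73 + 7·136 = 6577. Remainder 1301 / 12 ≈ 108.42.
y: need Σw·y = 39·486 = 18954. Existing = 8·122 + 1·238 + 8·737 + 3·910 + 7·373 = 12451. Remainder 6503 / 12 ≈ 541.92.

(108.4, 541.9)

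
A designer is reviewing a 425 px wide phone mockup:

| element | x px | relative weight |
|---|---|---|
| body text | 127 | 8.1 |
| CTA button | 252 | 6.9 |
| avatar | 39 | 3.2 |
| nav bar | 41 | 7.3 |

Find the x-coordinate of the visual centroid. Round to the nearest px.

Σw = 8.1 + 6.9 + 3.2 + 7.3 = 25.5.
x-moment: 8.1·127 + 6.9·252 + 3.2·39 + 7.3·41 = 3191.6; centroid 3191.6/25.5 ≈ 125.16.

x ≈ 125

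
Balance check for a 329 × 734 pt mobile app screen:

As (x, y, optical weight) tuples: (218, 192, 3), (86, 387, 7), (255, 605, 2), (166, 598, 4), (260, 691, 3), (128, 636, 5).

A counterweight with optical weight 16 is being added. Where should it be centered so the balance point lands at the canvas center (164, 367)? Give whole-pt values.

(169, 159)

After adding the counterweight, total weight = 3 + 7 + 2 + 4 + 3 + 5 + 16 = 40.
x: need Σw·x = 40·164 = 6560. Existing = 3·218 + 7·86 + 2·255 + 4·166 + 3·260 + 5·128 = 3850. Remainder 2710 / 16 ≈ 169.38.
y: need Σw·y = 40·367 = 14680. Existing = 3·192 + 7·387 + 2·605 + 4·598 + 3·691 + 5·636 = 12140. Remainder 2540 / 16 ≈ 158.75.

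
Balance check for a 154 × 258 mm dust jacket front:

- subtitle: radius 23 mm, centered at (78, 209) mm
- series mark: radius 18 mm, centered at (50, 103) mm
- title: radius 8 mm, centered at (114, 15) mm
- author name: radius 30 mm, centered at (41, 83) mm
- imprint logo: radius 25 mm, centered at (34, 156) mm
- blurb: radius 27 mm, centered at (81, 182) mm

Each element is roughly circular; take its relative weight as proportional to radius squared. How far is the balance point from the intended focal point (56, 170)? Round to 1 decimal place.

r² weights: subtitle 23² = 529, series mark 18² = 324, title 8² = 64, author name 30² = 900, imprint logo 25² = 625, blurb 27² = 729. Total = 3171.
Σw·x = 181957; x̄ = 181957/3171 ≈ 57.38.
y: moment 449771 / weight 3171 ≈ 141.84
From (56, 170): dx = 1.38, dy = -28.16, so the distance is √(dx²+dy²) ≈ 28.20.

≈ 28.2 mm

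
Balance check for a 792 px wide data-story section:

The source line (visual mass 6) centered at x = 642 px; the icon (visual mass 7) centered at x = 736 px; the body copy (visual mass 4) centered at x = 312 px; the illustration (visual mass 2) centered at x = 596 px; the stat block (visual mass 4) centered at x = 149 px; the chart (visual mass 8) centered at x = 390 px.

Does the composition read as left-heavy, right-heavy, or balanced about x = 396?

Total weight = 6 + 7 + 4 + 2 + 4 + 8 = 31.
Σw·x = 15160; x̄ = 15160/31 ≈ 489.03.
489.0 lies right of the midline 396, so the layout is right-heavy.

right-heavy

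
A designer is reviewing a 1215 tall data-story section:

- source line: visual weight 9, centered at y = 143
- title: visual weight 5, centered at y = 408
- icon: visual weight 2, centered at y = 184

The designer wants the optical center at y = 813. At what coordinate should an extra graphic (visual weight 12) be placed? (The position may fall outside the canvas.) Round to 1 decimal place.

y ≈ 1589.1

New total weight: (9 + 5 + 2) + 12 = 28.
Along y: (3695 + 12·y) / 28 = 813 (existing moment 9·143 + 5·408 + 2·184 = 3695) ⇒ y = (22764 − 3695) / 12 ≈ 1589.08.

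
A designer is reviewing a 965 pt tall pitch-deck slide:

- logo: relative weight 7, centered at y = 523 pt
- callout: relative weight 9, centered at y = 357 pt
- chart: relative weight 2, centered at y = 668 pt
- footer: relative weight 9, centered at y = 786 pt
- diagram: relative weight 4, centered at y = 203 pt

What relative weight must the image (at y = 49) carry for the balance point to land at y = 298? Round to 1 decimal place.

w ≈ 27.5

Fixed elements: Σw = 7 + 9 + 2 + 9 + 4 = 31, Σw·y = 7·523 + 9·357 + 2·668 + 9·786 + 4·203 = 16096.
Set Σw·y/Σw = 298: (16096 + 49w) = 298·(31 + w).
Rearranging, w·(49 − 298) = 298·31 − 16096 = -6858, so w ≈ -6858/-249 = 27.54.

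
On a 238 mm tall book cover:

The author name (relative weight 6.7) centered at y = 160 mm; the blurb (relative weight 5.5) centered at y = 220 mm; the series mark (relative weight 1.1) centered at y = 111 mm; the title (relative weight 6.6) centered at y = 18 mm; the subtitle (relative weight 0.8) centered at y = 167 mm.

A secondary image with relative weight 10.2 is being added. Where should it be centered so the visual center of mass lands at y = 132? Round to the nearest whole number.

With the secondary image, Σw becomes 6.7 + 5.5 + 1.1 + 6.6 + 0.8 + 10.2 = 30.9.
y: need Σw·y = 30.9·132 = 4078.8. Existing = 6.7·160 + 5.5·220 + 1.1·111 + 6.6·18 + 0.8·167 = 2656.5. Remainder 1422.3 / 10.2 ≈ 139.44.

y ≈ 139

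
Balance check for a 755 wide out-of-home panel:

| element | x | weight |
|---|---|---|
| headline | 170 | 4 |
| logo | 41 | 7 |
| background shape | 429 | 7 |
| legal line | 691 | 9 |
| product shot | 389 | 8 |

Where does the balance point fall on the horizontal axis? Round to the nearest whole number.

x ≈ 380

Σw = 4 + 7 + 7 + 9 + 8 = 35.
Σw·x = 4·170 + 7·41 + 7·429 + 9·691 + 8·389 = 13301, so x̄ = 13301/35 ≈ 380.03.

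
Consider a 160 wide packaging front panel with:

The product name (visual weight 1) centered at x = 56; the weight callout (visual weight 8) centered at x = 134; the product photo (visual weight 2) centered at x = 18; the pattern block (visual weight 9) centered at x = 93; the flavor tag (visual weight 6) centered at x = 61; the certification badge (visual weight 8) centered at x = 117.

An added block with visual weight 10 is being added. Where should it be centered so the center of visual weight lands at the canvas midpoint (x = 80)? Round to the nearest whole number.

New total weight: (1 + 8 + 2 + 9 + 6 + 8) + 10 = 44.
x: need Σw·x = 44·80 = 3520. Existing = 1·56 + 8·134 + 2·18 + 9·93 + 6·61 + 8·117 = 3303. Remainder 217 / 10 ≈ 21.70.

x ≈ 22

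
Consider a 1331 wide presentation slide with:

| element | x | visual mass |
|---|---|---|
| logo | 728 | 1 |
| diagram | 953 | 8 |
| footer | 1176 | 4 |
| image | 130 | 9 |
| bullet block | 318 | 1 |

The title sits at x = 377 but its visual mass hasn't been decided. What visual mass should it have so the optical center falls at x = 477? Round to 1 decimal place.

w ≈ 35.7

Known weights sum to 1 + 8 + 4 + 9 + 1 = 23; their moment is 1·728 + 8·953 + 4·1176 + 9·130 + 1·318 = 14544.
For the centroid to hit 477: (14544 + w·377) / (23 + w) = 477.
So w = (477·23 − 14544)/(377 − 477) = -3573/-100 ≈ 35.73.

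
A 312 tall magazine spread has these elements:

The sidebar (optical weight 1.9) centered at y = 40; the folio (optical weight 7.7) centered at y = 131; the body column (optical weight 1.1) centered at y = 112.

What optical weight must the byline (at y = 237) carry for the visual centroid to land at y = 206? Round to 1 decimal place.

Existing Σw = 10.7 (1.9 + 7.7 + 1.1); existing moment 1.9·40 + 7.7·131 + 1.1·112 = 1207.9.
Balance at y = 206 requires (1207.9 + w·237) / (10.7 + w) = 206.
Solving: w = (206·10.7 − 1207.9) / (237 − 206) = 996.3 / 31 ≈ 32.14.

w ≈ 32.1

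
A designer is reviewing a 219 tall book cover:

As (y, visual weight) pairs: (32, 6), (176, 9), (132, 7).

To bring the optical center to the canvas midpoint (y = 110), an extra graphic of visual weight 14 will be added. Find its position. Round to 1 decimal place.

y ≈ 90.0

With the extra graphic, Σw becomes 6 + 9 + 7 + 14 = 36.
Along y: (2700 + 14·y) / 36 = 110 (existing moment 6·32 + 9·176 + 7·132 = 2700) ⇒ y = (3960 − 2700) / 14 ≈ 90.00.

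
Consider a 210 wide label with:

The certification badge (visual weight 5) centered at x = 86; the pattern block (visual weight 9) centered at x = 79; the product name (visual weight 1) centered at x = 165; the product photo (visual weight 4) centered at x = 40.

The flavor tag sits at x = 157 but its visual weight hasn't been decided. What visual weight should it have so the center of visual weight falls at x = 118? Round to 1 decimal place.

Existing Σw = 19 (5 + 9 + 1 + 4); existing moment 5·86 + 9·79 + 1·165 + 4·40 = 1466.
For the centroid to hit 118: (1466 + w·157) / (19 + w) = 118.
Solving: w = (118·19 − 1466) / (157 − 118) = 776 / 39 ≈ 19.90.

w ≈ 19.9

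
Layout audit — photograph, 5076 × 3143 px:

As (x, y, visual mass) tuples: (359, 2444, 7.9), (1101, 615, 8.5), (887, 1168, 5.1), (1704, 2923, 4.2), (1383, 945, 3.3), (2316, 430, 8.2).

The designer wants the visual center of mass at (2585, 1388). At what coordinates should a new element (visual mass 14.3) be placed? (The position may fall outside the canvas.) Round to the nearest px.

After adding the new element, total weight = 7.9 + 8.5 + 5.1 + 4.2 + 3.3 + 8.2 + 14.3 = 51.5.
x: target moment 51.5×2585 = 133127.5; current 7.9·359 + 8.5·1101 + 5.1·887 + 4.2·1704 + 3.3·1383 + 8.2·2316 = 47430.2; the new element supplies 85697.3, so x = 85697.3/14.3 ≈ 5992.82.
y: target moment 51.5×1388 = 71482.0; current 7.9·2444 + 8.5·615 + 5.1·1168 + 4.2·2923 + 3.3·945 + 8.2·430 = 49413.0; the new element supplies 22069.0, so y = 22069.0/14.3 ≈ 1543.29.

(5993, 1543)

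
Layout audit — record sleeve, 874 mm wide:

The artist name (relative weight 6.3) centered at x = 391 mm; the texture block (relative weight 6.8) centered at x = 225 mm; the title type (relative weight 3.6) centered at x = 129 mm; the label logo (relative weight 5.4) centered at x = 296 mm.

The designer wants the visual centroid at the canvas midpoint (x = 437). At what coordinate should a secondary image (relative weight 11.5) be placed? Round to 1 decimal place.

x ≈ 750.2

New total weight: (6.3 + 6.8 + 3.6 + 5.4) + 11.5 = 33.6.
Along x: (6056.1 + 11.5·x) / 33.6 = 437 (existing moment 6.3·391 + 6.8·225 + 3.6·129 + 5.4·296 = 6056.1) ⇒ x = (14683.2 − 6056.1) / 11.5 ≈ 750.18.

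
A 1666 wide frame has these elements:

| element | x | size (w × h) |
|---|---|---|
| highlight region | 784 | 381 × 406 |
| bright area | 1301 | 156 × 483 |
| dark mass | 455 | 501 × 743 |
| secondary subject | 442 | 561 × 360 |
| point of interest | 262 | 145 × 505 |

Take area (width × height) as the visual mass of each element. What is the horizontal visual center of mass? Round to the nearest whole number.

Taking area as weight: highlight region 381·406 = 154686, bright area 156·483 = 75348, dark mass 501·743 = 372243, secondary subject 561·360 = 201960, point of interest 145·505 = 73225. Sum 877462.
x: (154686·784 + 75348·1301 + 372243·455 + 201960·442 + 73225·262) / 877462 = 497123407 / 877462 ≈ 566.55

x ≈ 567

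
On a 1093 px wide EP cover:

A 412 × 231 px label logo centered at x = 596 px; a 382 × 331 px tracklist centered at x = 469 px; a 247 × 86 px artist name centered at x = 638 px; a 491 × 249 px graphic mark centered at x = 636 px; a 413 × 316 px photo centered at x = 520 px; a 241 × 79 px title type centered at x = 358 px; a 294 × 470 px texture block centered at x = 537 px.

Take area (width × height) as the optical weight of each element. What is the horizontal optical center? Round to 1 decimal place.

Areas: label logo 412·231 = 95172, tracklist 382·331 = 126442, artist name 247·86 = 21242, graphic mark 491·249 = 122259, photo 413·316 = 130508, title type 241·79 = 19039, texture block 294·470 = 138180. Total weight = 652842.
x: moment 356215712 / weight 652842 ≈ 545.64

x ≈ 545.6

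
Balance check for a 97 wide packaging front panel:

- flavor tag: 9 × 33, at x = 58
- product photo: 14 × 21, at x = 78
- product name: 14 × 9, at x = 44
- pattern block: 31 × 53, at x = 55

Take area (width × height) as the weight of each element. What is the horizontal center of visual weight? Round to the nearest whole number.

Taking area as weight: flavor tag 9·33 = 297, product photo 14·21 = 294, product name 14·9 = 126, pattern block 31·53 = 1643. Sum 2360.
x: (297·58 + 294·78 + 126·44 + 1643·55) / 2360 = 136067 / 2360 ≈ 57.66

x ≈ 58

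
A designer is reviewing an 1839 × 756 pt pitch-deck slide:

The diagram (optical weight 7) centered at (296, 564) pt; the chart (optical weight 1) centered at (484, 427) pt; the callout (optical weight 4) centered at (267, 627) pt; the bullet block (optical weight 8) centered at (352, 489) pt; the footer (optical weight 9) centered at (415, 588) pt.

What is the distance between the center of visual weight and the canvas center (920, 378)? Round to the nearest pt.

≈ 596 pt

Σw = 7 + 1 + 4 + 8 + 9 = 29.
x-moment: 7·296 + 1·484 + 4·267 + 8·352 + 9·415 = 10175; centroid 10175/29 ≈ 350.86.
y-moment: 7·564 + 1·427 + 4·627 + 8·489 + 9·588 = 16087; centroid 16087/29 ≈ 554.72.
Relative to (920, 378): Δ = (-569.14, 176.72); |Δ| = √(-569.14² + 176.72²) ≈ 595.94.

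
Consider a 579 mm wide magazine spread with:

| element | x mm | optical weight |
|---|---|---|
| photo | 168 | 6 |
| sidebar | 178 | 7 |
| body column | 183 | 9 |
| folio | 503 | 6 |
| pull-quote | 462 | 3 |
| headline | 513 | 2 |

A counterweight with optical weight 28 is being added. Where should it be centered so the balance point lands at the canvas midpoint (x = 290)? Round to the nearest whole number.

With the counterweight, Σw becomes 6 + 7 + 9 + 6 + 3 + 2 + 28 = 61.
Along x: (9331 + 28·x) / 61 = 290 (existing moment 6·168 + 7·178 + 9·183 + 6·503 + 3·462 + 2·513 = 9331) ⇒ x = (17690 − 9331) / 28 ≈ 298.54.

x ≈ 299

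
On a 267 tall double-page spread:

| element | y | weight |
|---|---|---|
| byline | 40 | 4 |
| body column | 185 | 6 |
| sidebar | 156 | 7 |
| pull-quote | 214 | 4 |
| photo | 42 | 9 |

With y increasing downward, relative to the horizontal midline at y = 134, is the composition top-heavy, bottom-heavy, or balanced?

top-heavy

Weights sum to 4 + 6 + 7 + 4 + 9 = 30.
y: (4·40 + 6·185 + 7·156 + 4·214 + 9·42) / 30 = 3596 / 30 ≈ 119.87
119.9 lies above (smaller y than) the midline 134, so the layout is top-heavy.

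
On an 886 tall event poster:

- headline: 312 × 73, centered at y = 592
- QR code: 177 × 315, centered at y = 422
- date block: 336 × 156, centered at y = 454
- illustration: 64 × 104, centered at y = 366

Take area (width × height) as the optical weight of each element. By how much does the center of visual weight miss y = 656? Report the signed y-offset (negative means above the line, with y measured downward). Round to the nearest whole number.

≈ -196

Areas → weights: headline 312·73 = 22776, QR code 177·315 = 55755, date block 336·156 = 52416, illustration 64·104 = 6656; Σw = 137603.
y-moment: 22776·592 + 55755·422 + 52416·454 + 6656·366 = 63244962; centroid 63244962/137603 ≈ 459.62.
Offset from y = 656: 459.62 − 656 ≈ -196.38.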